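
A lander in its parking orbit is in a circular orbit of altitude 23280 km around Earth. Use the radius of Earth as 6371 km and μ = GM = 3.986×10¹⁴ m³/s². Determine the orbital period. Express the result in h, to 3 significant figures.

T ≈ 14.1 h

r = 6371 + 23280 = 29651 km = 2.9651×10⁷ m.
Kepler's third law: T = 2π√(r³/μ) = 2π√((2.965×10⁷)³ / 3.986×10¹⁴).
r³/μ = 6.540×10⁷ s², so T = 2π × 8.087×10³ = 5.081×10⁴ s.
Converting: 5.081×10⁴ s ÷ 3600 = 14.11 h.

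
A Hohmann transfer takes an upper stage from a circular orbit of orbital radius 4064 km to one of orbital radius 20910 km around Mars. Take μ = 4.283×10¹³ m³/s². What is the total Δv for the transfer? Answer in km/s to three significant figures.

r₁ = 4064 km = 4.064×10⁶ m.
r₂ = 20910 km = 2.091×10⁷ m.
Transfer ellipse a_t = (r₁ + r₂)/2 = 1.249×10⁷ m.
At r₁: circular v_c1 = √(μ/r₁) = 3246 m/s; transfer-periapsis v_p = √[μ(2/r₁ − 1/a_t)] = 4201 m/s.
Δv₁ = v_p − v_c1 = 954.6 m/s.
At r₂: circular v_c2 = √(μ/r₂) = 1431 m/s; transfer-apoapsis v_a = √[μ(2/r₂ − 1/a_t)] = 816.5 m/s.
Δv₂ = v_c2 − v_a = 614.7 m/s.
Total Δv = Δv₁ + Δv₂ = 1569 m/s = 1.569 km/s.

Δv_total ≈ 1.57 km/s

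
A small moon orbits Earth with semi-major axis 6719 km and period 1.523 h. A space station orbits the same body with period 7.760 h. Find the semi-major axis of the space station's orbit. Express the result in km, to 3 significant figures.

a₂ ≈ 19900 km

Kepler's third law: a³ ∝ T², so a₂ = a₁ (T₂/T₁)^(2/3).
T₂/T₁ = 5.095, (T₂/T₁)^(2/3) = 2.961.
a₂ = 6719 × 2.961 = 19900 km.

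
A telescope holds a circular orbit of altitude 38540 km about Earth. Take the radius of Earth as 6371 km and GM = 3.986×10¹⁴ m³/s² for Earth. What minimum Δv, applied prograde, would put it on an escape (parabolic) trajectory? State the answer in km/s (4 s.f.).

r = 6371 + 38540 = 44911 km = 4.4911×10⁷ m.
Circular speed v_c = √(μ/r) = 2979 m/s.
Escape speed v_esc = √(2μ/r) = √2 × v_c = 4213 m/s.
Δv = v_esc − v_c = 1234 m/s = 1.234 km/s.

Δv ≈ 1.234 km/s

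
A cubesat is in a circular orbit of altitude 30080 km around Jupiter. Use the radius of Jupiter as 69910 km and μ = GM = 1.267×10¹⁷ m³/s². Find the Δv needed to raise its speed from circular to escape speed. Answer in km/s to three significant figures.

Δv ≈ 14.7 km/s

r = 69910 + 30080 = 99990 km = 9.9990×10⁷ m.
Circular speed v_c = √(μ/r) = 35600 m/s.
Escape speed v_esc = √(2μ/r) = √2 × v_c = 50340 m/s.
Δv = v_esc − v_c = 14740 m/s = 14.74 km/s.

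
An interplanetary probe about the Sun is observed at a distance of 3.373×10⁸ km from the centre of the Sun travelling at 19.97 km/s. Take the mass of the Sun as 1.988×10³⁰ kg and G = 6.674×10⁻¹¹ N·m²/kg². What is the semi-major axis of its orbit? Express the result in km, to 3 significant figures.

μ = GM = 6.674×10⁻¹¹ × 1.988×10³⁰ = 1.327×10²⁰ m³/s².
r = 3.373×10¹¹ m.
Vis-viva rearranged: 1/a = 2/r − v²/μ = 5.929×10⁻¹² − 3.006×10⁻¹² = 2.924×10⁻¹² m⁻¹.
a = 3.420×10¹¹ m = 3.4203×10⁸ km.

a ≈ 3.42×10⁸ km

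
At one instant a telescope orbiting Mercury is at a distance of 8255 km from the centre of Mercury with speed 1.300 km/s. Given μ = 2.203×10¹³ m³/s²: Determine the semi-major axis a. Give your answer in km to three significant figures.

a ≈ 6040 km

r = 8.255×10⁶ m.
Specific orbital energy ε = v²/2 − μ/r = (1300)²/2 − 2.203×10¹³/8.255×10⁶ = -1.824×10⁶ J/kg.
Since ε = −μ/(2a), a = −μ/(2ε) = 6.040×10⁶ m = 6040.0 km.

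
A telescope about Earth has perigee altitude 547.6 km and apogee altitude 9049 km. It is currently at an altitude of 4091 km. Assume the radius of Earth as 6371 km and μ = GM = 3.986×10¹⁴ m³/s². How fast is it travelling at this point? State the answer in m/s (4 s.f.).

v ≈ 6365 m/s

r_p = 6371 + 547.6 = 6918.6 km = 6.9186×10⁶ m.
r_a = 6371 + 9049 = 15420 km = 1.5420×10⁷ m.
r = 6371 + 4091 = 10462 km = 1.046×10⁷ m.
Semi-major axis a = (r_p + r_a)/2 = 11169 km = 1.117×10⁷ m.
Vis-viva: v² = μ(2/r − 1/a) = 3.986×10¹⁴ × (1.912×10⁻⁷ − 8.953×10⁻⁸) = 4.051×10⁷ m²/s².
v = 6365 m/s.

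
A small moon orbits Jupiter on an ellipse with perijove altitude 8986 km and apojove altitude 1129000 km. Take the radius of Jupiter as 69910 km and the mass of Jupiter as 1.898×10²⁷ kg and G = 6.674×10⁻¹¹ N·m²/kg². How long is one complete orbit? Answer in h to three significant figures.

μ = GM = 6.674×10⁻¹¹ × 1.898×10²⁷ = 1.267×10¹⁷ m³/s².
r_p = 69910 + 8986 = 78896 km = 7.8896×10⁷ m.
r_a = 69910 + 1129000 = 1198900 km = 1.1989×10⁹ m.
Semi-major axis a = (r_p + r_a)/2 = (78896 + 1.1989×10⁶)/2 = 6.3890×10⁵ km = 6.389×10⁸ m.
By Kepler's third law T = 2π√(a³/μ) = 2π × 4.537×10⁴ = 2.851×10⁵ s.
= 79.19 h.

T ≈ 79.2 h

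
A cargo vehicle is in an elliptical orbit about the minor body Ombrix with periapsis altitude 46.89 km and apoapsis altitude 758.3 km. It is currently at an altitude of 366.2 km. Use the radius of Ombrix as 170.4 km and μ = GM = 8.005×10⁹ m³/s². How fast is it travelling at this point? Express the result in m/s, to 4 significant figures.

r_p = 170.4 + 46.89 = 217.29 km = 2.1729×10⁵ m.
r_a = 170.4 + 758.3 = 928.70 km = 9.2870×10⁵ m.
r = 170.4 + 366.2 = 536.60 km = 5.366×10⁵ m.
Semi-major axis a = (r_p + r_a)/2 = 573.00 km = 5.730×10⁵ m.
Vis-viva: v² = μ(2/r − 1/a) = 8.005×10⁹ × (3.727×10⁻⁶ − 1.745×10⁻⁶) = 1.587×10⁴ m²/s².
v = 126.0 m/s.

v ≈ 126.0 m/s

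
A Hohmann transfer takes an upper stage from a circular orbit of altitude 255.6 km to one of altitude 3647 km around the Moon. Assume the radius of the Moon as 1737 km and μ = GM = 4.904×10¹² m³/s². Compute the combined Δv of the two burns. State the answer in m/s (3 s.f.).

r₁ = 1737 + 255.6 = 1992.6 km = 1.9926×10⁶ m.
r₂ = 1737 + 3647 = 5384.0 km = 5.3840×10⁶ m.
Transfer ellipse a_t = (r₁ + r₂)/2 = 3.688×10⁶ m.
At r₁: circular v_c1 = √(μ/r₁) = 1569 m/s; transfer-perilune v_p = √[μ(2/r₁ − 1/a_t)] = 1895 m/s.
Δv₁ = v_p − v_c1 = 326.6 m/s.
At r₂: circular v_c2 = √(μ/r₂) = 954.4 m/s; transfer-apolune v_a = √[μ(2/r₂ − 1/a_t)] = 701.5 m/s.
Δv₂ = v_c2 − v_a = 252.9 m/s.
Total Δv = Δv₁ + Δv₂ = 579.5 m/s.

Δv_total ≈ 580 m/s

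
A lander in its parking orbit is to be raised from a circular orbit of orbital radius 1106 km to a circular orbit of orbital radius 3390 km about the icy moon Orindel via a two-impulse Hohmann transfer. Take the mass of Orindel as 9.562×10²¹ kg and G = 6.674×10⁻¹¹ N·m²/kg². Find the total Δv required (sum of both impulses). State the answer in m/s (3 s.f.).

Δv_total ≈ 303 m/s

μ = GM = 6.674×10⁻¹¹ × 9.562×10²¹ = 6.382×10¹¹ m³/s².
r₁ = 1106 km = 1.106×10⁶ m.
r₂ = 3390 km = 3.390×10⁶ m.
Transfer ellipse a_t = (r₁ + r₂)/2 = 2.248×10⁶ m.
At r₁: circular v_c1 = √(μ/r₁) = 759.6 m/s; transfer-periapsis v_p = √[μ(2/r₁ − 1/a_t)] = 932.8 m/s.
Δv₁ = v_p − v_c1 = 173.2 m/s.
At r₂: circular v_c2 = √(μ/r₂) = 433.9 m/s; transfer-apoapsis v_a = √[μ(2/r₂ − 1/a_t)] = 304.3 m/s.
Δv₂ = v_c2 − v_a = 129.5 m/s.
Total Δv = Δv₁ + Δv₂ = 302.7 m/s.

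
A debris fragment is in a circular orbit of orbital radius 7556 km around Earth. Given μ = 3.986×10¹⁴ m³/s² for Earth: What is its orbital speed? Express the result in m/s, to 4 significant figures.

r = 7556 km = 7.556×10⁶ m.
For a circular orbit v = √(μ/r) = √(3.986×10¹⁴ / 7.556×10⁶) = √(5.275×10⁷) = 7263 m/s.

v ≈ 7263 m/s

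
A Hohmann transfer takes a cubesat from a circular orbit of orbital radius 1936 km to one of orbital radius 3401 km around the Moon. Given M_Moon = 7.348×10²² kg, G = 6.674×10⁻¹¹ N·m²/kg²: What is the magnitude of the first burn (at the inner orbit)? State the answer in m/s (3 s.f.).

μ = GM = 6.674×10⁻¹¹ × 7.348×10²² = 4.904×10¹² m³/s².
r₁ = 1936 km = 1.936×10⁶ m.
r₂ = 3401 km = 3.401×10⁶ m.
Transfer ellipse a_t = (r₁ + r₂)/2 = 2.668×10⁶ m.
At r₁: circular v_c1 = √(μ/r₁) = 1592 m/s; transfer-perilune v_p = √[μ(2/r₁ − 1/a_t)] = 1797 m/s.
Δv₁ = v_p − v_c1 = 205.2 m/s.

Δv ≈ 205 m/s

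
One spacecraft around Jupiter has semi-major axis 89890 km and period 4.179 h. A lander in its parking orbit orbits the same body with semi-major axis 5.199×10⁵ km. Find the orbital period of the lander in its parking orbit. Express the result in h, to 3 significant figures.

Kepler's third law: T² ∝ a³, so T₂ = T₁ (a₂/a₁)^(3/2).
a₂/a₁ = 5.784, (a₂/a₁)^(3/2) = 13.91.
T₂ = 4.179 × 13.91 = 58.13 h.

T₂ ≈ 58.1 h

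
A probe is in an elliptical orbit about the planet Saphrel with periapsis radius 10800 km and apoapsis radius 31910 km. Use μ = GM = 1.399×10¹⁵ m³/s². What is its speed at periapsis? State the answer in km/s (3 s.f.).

v ≈ 13.9 km/s

Semi-major axis a = (r_p + r_a)/2 = 21355 km = 2.136×10⁷ m.
Vis-viva: v² = μ(2/r − 1/a) = 1.399×10¹⁵ × (1.852×10⁻⁷ − 4.683×10⁻⁸) = 1.936×10⁸ m²/s².
v = 13910 m/s = 13.91 km/s.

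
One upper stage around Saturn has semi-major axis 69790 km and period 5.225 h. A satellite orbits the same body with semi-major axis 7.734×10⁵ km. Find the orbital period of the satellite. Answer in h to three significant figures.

Kepler's third law: T² ∝ a³, so T₂ = T₁ (a₂/a₁)^(3/2).
a₂/a₁ = 11.08, (a₂/a₁)^(3/2) = 36.89.
T₂ = 5.225 × 36.89 = 192.8 h.

T₂ ≈ 193 h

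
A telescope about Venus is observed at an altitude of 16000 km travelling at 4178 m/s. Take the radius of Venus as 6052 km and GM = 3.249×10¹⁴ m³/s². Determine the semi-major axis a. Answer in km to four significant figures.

a ≈ 27050 km

r = 6052 + 16000 = 22052 km = 2.205×10⁷ m.
Vis-viva rearranged: 1/a = 2/r − v²/μ = 9.069×10⁻⁸ − 5.373×10⁻⁸ = 3.697×10⁻⁸ m⁻¹.
a = 2.705×10⁷ m = 27050 km.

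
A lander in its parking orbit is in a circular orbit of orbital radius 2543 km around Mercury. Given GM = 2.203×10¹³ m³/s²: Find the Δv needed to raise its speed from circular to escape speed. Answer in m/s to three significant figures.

r = 2543 km = 2.543×10⁶ m.
Circular speed v_c = √(μ/r) = 2943 m/s.
Escape speed v_esc = √(2μ/r) = √2 × v_c = 4162 m/s.
Δv = v_esc − v_c = 1219 m/s.

Δv ≈ 1220 m/s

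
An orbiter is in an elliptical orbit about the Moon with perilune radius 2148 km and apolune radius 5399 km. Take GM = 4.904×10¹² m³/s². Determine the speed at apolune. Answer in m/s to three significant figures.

Semi-major axis a = (r_p + r_a)/2 = 3773.5 km = 3.774×10⁶ m.
Vis-viva: v² = μ(2/r − 1/a) = 4.904×10¹² × (3.704×10⁻⁷ − 2.650×10⁻⁷) = 5.170×10⁵ m²/s².
v = 719.1 m/s.

v ≈ 719 m/s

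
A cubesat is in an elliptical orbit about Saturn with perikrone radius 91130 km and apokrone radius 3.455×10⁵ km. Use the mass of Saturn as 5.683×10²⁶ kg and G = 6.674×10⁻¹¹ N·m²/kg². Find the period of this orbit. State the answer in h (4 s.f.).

T ≈ 28.91 h

μ = GM = 6.674×10⁻¹¹ × 5.683×10²⁶ = 3.793×10¹⁶ m³/s².
Semi-major axis a = (r_p + r_a)/2 = (91130 + 3.4550×10⁵)/2 = 2.1832×10⁵ km = 2.183×10⁸ m.
By Kepler's third law T = 2π√(a³/μ) = 2π × 1.656×10⁴ = 1.041×10⁵ s.
= 28.91 h.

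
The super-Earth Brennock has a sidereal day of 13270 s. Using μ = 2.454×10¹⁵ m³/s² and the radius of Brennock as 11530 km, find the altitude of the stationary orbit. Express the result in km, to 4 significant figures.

h_sync ≈ 10670 km

A synchronous orbit has period T, so by Kepler's third law a = (μT²/4π²)^(1/3).
μT²/4π² = 2.454×10¹⁵ × (1.327×10⁴)² / 39.48 = 1.095×10²² m³.
a = 2.220×10⁷ m = 22203 km.
Altitude h = a − R = 22203 − 11530 = 10673 km.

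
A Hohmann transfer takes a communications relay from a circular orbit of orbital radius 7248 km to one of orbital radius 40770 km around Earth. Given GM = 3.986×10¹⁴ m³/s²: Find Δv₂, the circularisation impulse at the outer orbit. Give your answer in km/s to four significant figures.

r₁ = 7248 km = 7.248×10⁶ m.
r₂ = 40770 km = 4.077×10⁷ m.
Transfer ellipse a_t = (r₁ + r₂)/2 = 2.401×10⁷ m.
At r₁: circular v_c1 = √(μ/r₁) = 7416 m/s; transfer-perigee v_p = √[μ(2/r₁ − 1/a_t)] = 9664 m/s.
At r₂: circular v_c2 = √(μ/r₂) = 3127 m/s; transfer-apogee v_a = √[μ(2/r₂ − 1/a_t)] = 1718 m/s.
Δv₂ = v_c2 − v_a = 1409 m/s.
= 1.409 km/s.

Δv ≈ 1.409 km/s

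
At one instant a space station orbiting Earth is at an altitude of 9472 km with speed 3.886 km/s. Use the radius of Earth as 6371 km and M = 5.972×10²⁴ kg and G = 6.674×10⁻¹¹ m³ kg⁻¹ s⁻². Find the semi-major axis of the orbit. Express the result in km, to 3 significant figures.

a ≈ 11300 km

μ = GM = 6.674×10⁻¹¹ × 5.972×10²⁴ = 3.986×10¹⁴ m³/s².
r = 6371 + 9472 = 15843 km = 1.584×10⁷ m.
Specific orbital energy ε = v²/2 − μ/r = (3886)²/2 − 3.986×10¹⁴/1.584×10⁷ = -1.761×10⁷ J/kg.
Since ε = −μ/(2a), a = −μ/(2ε) = 1.132×10⁷ m = 11319 km.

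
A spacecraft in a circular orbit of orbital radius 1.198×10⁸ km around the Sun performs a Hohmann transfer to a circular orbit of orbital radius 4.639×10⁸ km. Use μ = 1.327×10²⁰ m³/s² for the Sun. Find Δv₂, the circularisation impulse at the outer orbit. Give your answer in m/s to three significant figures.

Δv ≈ 6080 m/s

r₁ = 1.198×10⁸ km = 1.198×10¹¹ m.
r₂ = 4.639×10⁸ km = 4.639×10¹¹ m.
Transfer ellipse a_t = (r₁ + r₂)/2 = 2.918×10¹¹ m.
At r₁: circular v_c1 = √(μ/r₁) = 33280 m/s; transfer-perihelion v_p = √[μ(2/r₁ − 1/a_t)] = 41960 m/s.
At r₂: circular v_c2 = √(μ/r₂) = 16910 m/s; transfer-aphelion v_a = √[μ(2/r₂ − 1/a_t)] = 10840 m/s.
Δv₂ = v_c2 − v_a = 6077 m/s.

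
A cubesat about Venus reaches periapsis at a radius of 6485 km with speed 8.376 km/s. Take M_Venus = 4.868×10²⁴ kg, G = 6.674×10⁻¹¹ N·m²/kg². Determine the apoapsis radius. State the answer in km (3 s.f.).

apoapsis radius ≈ 15100 km

μ = GM = 6.674×10⁻¹¹ × 4.868×10²⁴ = 3.249×10¹⁴ m³/s².
r_p = 6.485×10⁶ m.
Specific energy ε = v²/2 − μ/r = -1.502×10⁷ J/kg, so a = −μ/(2ε) = 1.082×10⁷ m.
The apsides satisfy r_p + r_a = 2a, so the apoapsis radius is 2a − r_p = 1.515×10⁷ m = 15145 km.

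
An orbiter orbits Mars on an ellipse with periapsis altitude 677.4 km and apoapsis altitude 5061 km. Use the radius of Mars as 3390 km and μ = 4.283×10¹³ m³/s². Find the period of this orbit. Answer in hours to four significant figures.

T ≈ 4.176 hours

r_p = 3390 + 677.4 = 4067.4 km = 4.0674×10⁶ m.
r_a = 3390 + 5061 = 8451.0 km = 8.4510×10⁶ m.
Semi-major axis a = (r_p + r_a)/2 = (4067.4 + 8451.0)/2 = 6259.2 km = 6.259×10⁶ m.
By Kepler's third law T = 2π√(a³/μ) = 2π × 2.393×10³ = 1.503×10⁴ s.
= 4.176 hours.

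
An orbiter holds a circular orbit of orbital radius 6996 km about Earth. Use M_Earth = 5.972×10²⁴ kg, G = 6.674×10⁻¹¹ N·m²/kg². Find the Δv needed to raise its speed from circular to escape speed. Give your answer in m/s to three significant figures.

Δv ≈ 3130 m/s

μ = GM = 6.674×10⁻¹¹ × 5.972×10²⁴ = 3.986×10¹⁴ m³/s².
r = 6996 km = 6.996×10⁶ m.
Circular speed v_c = √(μ/r) = 7548 m/s.
Escape speed v_esc = √(2μ/r) = √2 × v_c = 10670 m/s.
Δv = v_esc − v_c = 3126 m/s.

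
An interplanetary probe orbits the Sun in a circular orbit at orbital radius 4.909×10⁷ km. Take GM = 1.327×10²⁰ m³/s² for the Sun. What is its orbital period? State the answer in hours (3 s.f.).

r = 4.909×10⁷ km = 4.909×10¹⁰ m.
Kepler's third law: T = 2π√(r³/μ) = 2π√((4.909×10¹⁰)³ / 1.327×10²⁰).
r³/μ = 8.915×10¹¹ s², so T = 2π × 9.442×10⁵ = 5.932×10⁶ s.
Converting: 5.932×10⁶ s ÷ 3600 = 1648 hours.

T ≈ 1650 hours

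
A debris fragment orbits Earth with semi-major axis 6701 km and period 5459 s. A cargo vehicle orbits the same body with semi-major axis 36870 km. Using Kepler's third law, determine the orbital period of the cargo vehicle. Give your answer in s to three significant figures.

T₂ ≈ 70500 s

Kepler's third law: T² ∝ a³, so T₂ = T₁ (a₂/a₁)^(3/2).
a₂/a₁ = 5.502, (a₂/a₁)^(3/2) = 12.91.
T₂ = 5459 × 12.91 = 70460 s.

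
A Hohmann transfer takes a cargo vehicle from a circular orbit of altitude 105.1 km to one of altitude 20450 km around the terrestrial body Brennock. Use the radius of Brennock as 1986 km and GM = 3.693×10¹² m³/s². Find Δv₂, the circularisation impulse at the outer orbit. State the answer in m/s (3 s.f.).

Δv ≈ 238 m/s

r₁ = 1986 + 105.1 = 2091.1 km = 2.0911×10⁶ m.
r₂ = 1986 + 20450 = 22436 km = 2.2436×10⁷ m.
Transfer ellipse a_t = (r₁ + r₂)/2 = 1.226×10⁷ m.
At r₁: circular v_c1 = √(μ/r₁) = 1329 m/s; transfer-periapsis v_p = √[μ(2/r₁ − 1/a_t)] = 1797 m/s.
At r₂: circular v_c2 = √(μ/r₂) = 405.7 m/s; transfer-apoapsis v_a = √[μ(2/r₂ − 1/a_t)] = 167.5 m/s.
Δv₂ = v_c2 − v_a = 238.2 m/s.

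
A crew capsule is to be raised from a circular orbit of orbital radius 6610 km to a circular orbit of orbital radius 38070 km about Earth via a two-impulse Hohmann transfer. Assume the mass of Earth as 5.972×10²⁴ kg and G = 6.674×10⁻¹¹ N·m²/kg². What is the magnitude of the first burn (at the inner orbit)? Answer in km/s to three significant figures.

μ = GM = 6.674×10⁻¹¹ × 5.972×10²⁴ = 3.986×10¹⁴ m³/s².
r₁ = 6610 km = 6.610×10⁶ m.
r₂ = 38070 km = 3.807×10⁷ m.
Transfer ellipse a_t = (r₁ + r₂)/2 = 2.234×10⁷ m.
At r₁: circular v_c1 = √(μ/r₁) = 7765 m/s; transfer-perigee v_p = √[μ(2/r₁ − 1/a_t)] = 10140 m/s.
Δv₁ = v_p − v_c1 = 2372 m/s.
= 2.372 km/s.

Δv ≈ 2.37 km/s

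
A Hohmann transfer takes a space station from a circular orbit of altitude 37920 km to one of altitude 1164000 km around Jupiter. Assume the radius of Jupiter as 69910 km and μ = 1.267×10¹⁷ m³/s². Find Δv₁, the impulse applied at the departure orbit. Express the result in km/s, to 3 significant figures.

r₁ = 69910 + 37920 = 107830 km = 1.0783×10⁸ m.
r₂ = 69910 + 1164000 = 1233900 km = 1.2339×10⁹ m.
Transfer ellipse a_t = (r₁ + r₂)/2 = 6.709×10⁸ m.
At r₁: circular v_c1 = √(μ/r₁) = 34280 m/s; transfer-perijove v_p = √[μ(2/r₁ − 1/a_t)] = 46490 m/s.
Δv₁ = v_p − v_c1 = 12210 m/s.
= 12.21 km/s.

Δv ≈ 12.2 km/s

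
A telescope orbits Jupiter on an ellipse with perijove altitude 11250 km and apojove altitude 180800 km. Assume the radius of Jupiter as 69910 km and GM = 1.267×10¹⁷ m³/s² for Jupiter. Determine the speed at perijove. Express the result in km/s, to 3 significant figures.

v ≈ 48.6 km/s

r_p = 69910 + 11250 = 81160 km = 8.1160×10⁷ m.
r_a = 69910 + 180800 = 250710 km = 2.5071×10⁸ m.
Semi-major axis a = (r_p + r_a)/2 = 1.6594×10⁵ km = 1.659×10⁸ m.
Vis-viva: v² = μ(2/r − 1/a) = 1.267×10¹⁷ × (2.464×10⁻⁸ − 6.026×10⁻⁹) = 2.359×10⁹ m²/s².
v = 48570 m/s = 48.57 km/s.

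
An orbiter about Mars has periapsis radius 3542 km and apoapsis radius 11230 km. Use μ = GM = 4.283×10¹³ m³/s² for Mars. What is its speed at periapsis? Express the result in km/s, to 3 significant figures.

Semi-major axis a = (r_p + r_a)/2 = 7386.0 km = 7.386×10⁶ m.
Vis-viva: v² = μ(2/r − 1/a) = 4.283×10¹³ × (5.647×10⁻⁷ − 1.354×10⁻⁷) = 1.839×10⁷ m²/s².
v = 4288 m/s = 4.288 km/s.

v ≈ 4.29 km/s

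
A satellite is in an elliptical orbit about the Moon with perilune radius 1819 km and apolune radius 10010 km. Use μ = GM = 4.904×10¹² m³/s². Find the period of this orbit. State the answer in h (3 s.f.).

T ≈ 11.3 h

Semi-major axis a = (r_p + r_a)/2 = (1819.0 + 10010)/2 = 5914.5 km = 5.914×10⁶ m.
By Kepler's third law T = 2π√(a³/μ) = 2π × 6.495×10³ = 4.081×10⁴ s.
= 11.34 h.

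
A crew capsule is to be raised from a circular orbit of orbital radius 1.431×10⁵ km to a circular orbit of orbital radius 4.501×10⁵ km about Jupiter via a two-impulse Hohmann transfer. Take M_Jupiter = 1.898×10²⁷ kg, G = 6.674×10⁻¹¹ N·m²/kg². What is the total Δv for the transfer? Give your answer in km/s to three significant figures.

Δv_total ≈ 12.0 km/s

μ = GM = 6.674×10⁻¹¹ × 1.898×10²⁷ = 1.267×10¹⁷ m³/s².
r₁ = 1.431×10⁵ km = 1.431×10⁸ m.
r₂ = 4.501×10⁵ km = 4.501×10⁸ m.
Transfer ellipse a_t = (r₁ + r₂)/2 = 2.966×10⁸ m.
At r₁: circular v_c1 = √(μ/r₁) = 29750 m/s; transfer-perijove v_p = √[μ(2/r₁ − 1/a_t)] = 36650 m/s.
Δv₁ = v_p − v_c1 = 6899 m/s.
At r₂: circular v_c2 = √(μ/r₂) = 16780 m/s; transfer-apojove v_a = √[μ(2/r₂ − 1/a_t)] = 11650 m/s.
Δv₂ = v_c2 − v_a = 5123 m/s.
Total Δv = Δv₁ + Δv₂ = 12020 m/s = 12.02 km/s.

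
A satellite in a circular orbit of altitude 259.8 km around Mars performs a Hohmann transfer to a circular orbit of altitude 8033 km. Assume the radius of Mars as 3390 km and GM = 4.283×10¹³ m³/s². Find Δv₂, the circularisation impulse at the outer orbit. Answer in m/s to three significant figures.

r₁ = 3390 + 259.8 = 3649.8 km = 3.6498×10⁶ m.
r₂ = 3390 + 8033 = 11423 km = 1.1423×10⁷ m.
Transfer ellipse a_t = (r₁ + r₂)/2 = 7.536×10⁶ m.
At r₁: circular v_c1 = √(μ/r₁) = 3426 m/s; transfer-periapsis v_p = √[μ(2/r₁ − 1/a_t)] = 4217 m/s.
At r₂: circular v_c2 = √(μ/r₂) = 1936 m/s; transfer-apoapsis v_a = √[μ(2/r₂ − 1/a_t)] = 1348 m/s.
Δv₂ = v_c2 − v_a = 588.8 m/s.

Δv ≈ 589 m/s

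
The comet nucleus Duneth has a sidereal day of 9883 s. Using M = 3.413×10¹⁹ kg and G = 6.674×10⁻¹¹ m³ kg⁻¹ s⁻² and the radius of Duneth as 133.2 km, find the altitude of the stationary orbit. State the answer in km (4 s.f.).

h_sync ≈ 44.76 km

μ = GM = 6.674×10⁻¹¹ × 3.413×10¹⁹ = 2.278×10⁹ m³/s².
A synchronous orbit has period T, so by Kepler's third law a = (μT²/4π²)^(1/3).
μT²/4π² = 2.278×10⁹ × (9.883×10³)² / 39.48 = 5.636×10¹⁵ m³.
a = 1.780×10⁵ m = 177.96 km.
Altitude h = a − R = 177.96 − 133.2 = 44.756 km.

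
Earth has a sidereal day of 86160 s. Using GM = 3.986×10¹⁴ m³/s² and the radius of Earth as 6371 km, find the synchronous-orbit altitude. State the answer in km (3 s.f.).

A synchronous orbit has period T, so by Kepler's third law a = (μT²/4π²)^(1/3).
μT²/4π² = 3.986×10¹⁴ × (8.616×10⁴)² / 39.48 = 7.495×10²² m³.
a = 4.216×10⁷ m = 42163 km.
Altitude h = a − R = 42163 − 6371 = 35792 km.

h_sync ≈ 35800 km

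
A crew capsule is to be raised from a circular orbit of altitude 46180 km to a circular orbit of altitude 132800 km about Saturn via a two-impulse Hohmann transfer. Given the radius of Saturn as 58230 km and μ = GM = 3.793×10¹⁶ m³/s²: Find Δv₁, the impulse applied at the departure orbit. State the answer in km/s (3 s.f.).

r₁ = 58230 + 46180 = 104410 km = 1.0441×10⁸ m.
r₂ = 58230 + 132800 = 191030 km = 1.9103×10⁸ m.
Transfer ellipse a_t = (r₁ + r₂)/2 = 1.477×10⁸ m.
At r₁: circular v_c1 = √(μ/r₁) = 19060 m/s; transfer-perikrone v_p = √[μ(2/r₁ − 1/a_t)] = 21670 m/s.
Δv₁ = v_p − v_c1 = 2615 m/s.
= 2.615 km/s.

Δv ≈ 2.61 km/s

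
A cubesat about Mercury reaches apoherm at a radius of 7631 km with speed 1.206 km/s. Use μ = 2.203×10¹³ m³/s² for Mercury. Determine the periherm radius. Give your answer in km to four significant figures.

r_a = 7.631×10⁶ m.
Specific energy ε = v²/2 − μ/r = -2.160×10⁶ J/kg, so a = −μ/(2ε) = 5.100×10⁶ m.
The apsides satisfy r_p + r_a = 2a, so the periherm radius is 2a − r_a = 2.570×10⁶ m = 2569.5 km.

periherm radius ≈ 2570 km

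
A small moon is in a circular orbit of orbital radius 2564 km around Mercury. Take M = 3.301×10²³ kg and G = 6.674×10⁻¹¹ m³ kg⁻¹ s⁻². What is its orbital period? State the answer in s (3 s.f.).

μ = GM = 6.674×10⁻¹¹ × 3.301×10²³ = 2.203×10¹³ m³/s².
r = 2564 km = 2.564×10⁶ m.
Kepler's third law: T = 2π√(r³/μ) = 2π√((2.564×10⁶)³ / 2.203×10¹³).
r³/μ = 7.651×10⁵ s², so T = 2π × 8.747×10² = 5.496×10³ s.

T ≈ 5500 s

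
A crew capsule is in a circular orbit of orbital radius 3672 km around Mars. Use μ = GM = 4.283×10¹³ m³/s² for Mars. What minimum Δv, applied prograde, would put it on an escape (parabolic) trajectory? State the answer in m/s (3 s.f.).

Δv ≈ 1410 m/s

r = 3672 km = 3.672×10⁶ m.
Circular speed v_c = √(μ/r) = 3415 m/s.
Escape speed v_esc = √(2μ/r) = √2 × v_c = 4830 m/s.
Δv = v_esc − v_c = 1415 m/s.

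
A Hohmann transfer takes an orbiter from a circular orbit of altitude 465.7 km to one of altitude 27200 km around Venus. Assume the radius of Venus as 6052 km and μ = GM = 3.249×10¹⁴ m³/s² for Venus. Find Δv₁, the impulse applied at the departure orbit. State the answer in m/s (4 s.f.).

r₁ = 6052 + 465.7 = 6517.7 km = 6.5177×10⁶ m.
r₂ = 6052 + 27200 = 33252 km = 3.3252×10⁷ m.
Transfer ellipse a_t = (r₁ + r₂)/2 = 1.988×10⁷ m.
At r₁: circular v_c1 = √(μ/r₁) = 7060 m/s; transfer-periapsis v_p = √[μ(2/r₁ − 1/a_t)] = 9130 m/s.
Δv₁ = v_p − v_c1 = 2070 m/s.

Δv ≈ 2070 m/s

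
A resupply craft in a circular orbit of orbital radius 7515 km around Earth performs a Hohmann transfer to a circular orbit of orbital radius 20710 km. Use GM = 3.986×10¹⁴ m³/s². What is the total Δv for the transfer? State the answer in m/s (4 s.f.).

r₁ = 7515 km = 7.515×10⁶ m.
r₂ = 20710 km = 2.071×10⁷ m.
Transfer ellipse a_t = (r₁ + r₂)/2 = 1.411×10⁷ m.
At r₁: circular v_c1 = √(μ/r₁) = 7283 m/s; transfer-perigee v_p = √[μ(2/r₁ − 1/a_t)] = 8823 m/s.
Δv₁ = v_p − v_c1 = 1540 m/s.
At r₂: circular v_c2 = √(μ/r₂) = 4387 m/s; transfer-apogee v_a = √[μ(2/r₂ − 1/a_t)] = 3201 m/s.
Δv₂ = v_c2 − v_a = 1186 m/s.
Total Δv = Δv₁ + Δv₂ = 2725 m/s.

Δv_total ≈ 2725 m/s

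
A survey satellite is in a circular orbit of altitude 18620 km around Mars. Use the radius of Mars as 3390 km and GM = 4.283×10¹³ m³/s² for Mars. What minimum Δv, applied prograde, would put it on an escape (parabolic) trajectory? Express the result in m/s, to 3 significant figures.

r = 3390 + 18620 = 22010 km = 2.2010×10⁷ m.
Circular speed v_c = √(μ/r) = 1395 m/s.
Escape speed v_esc = √(2μ/r) = √2 × v_c = 1973 m/s.
Δv = v_esc − v_c = 577.8 m/s.

Δv ≈ 578 m/s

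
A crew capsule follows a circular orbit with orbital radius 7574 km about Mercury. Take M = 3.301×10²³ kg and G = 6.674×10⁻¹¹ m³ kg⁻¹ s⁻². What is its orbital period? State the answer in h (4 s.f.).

T ≈ 7.751 h

μ = GM = 6.674×10⁻¹¹ × 3.301×10²³ = 2.203×10¹³ m³/s².
r = 7574 km = 7.574×10⁶ m.
Kepler's third law: T = 2π√(r³/μ) = 2π√((7.574×10⁶)³ / 2.203×10¹³).
r³/μ = 1.972×10⁷ s², so T = 2π × 4.441×10³ = 2.790×10⁴ s.
Converting: 2.790×10⁴ s ÷ 3600 = 7.751 h.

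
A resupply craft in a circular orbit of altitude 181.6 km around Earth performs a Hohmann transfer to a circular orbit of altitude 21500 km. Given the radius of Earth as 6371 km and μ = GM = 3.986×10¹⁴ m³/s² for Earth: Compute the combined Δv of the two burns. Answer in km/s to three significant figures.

r₁ = 6371 + 181.6 = 6552.6 km = 6.5526×10⁶ m.
r₂ = 6371 + 21500 = 27871 km = 2.7871×10⁷ m.
Transfer ellipse a_t = (r₁ + r₂)/2 = 1.721×10⁷ m.
At r₁: circular v_c1 = √(μ/r₁) = 7799 m/s; transfer-perigee v_p = √[μ(2/r₁ − 1/a_t)] = 9925 m/s.
Δv₁ = v_p − v_c1 = 2125 m/s.
At r₂: circular v_c2 = √(μ/r₂) = 3782 m/s; transfer-apogee v_a = √[μ(2/r₂ − 1/a_t)] = 2333 m/s.
Δv₂ = v_c2 − v_a = 1448 m/s.
Total Δv = Δv₁ + Δv₂ = 3574 m/s = 3.574 km/s.

Δv_total ≈ 3.57 km/s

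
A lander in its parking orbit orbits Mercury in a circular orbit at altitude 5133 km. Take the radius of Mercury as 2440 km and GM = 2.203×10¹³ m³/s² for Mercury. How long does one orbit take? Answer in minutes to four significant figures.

r = 2440 + 5133 = 7573.0 km = 7.5730×10⁶ m.
Kepler's third law: T = 2π√(r³/μ) = 2π√((7.573×10⁶)³ / 2.203×10¹³).
r³/μ = 1.971×10⁷ s², so T = 2π × 4.440×10³ = 2.790×10⁴ s.
Converting: 2.790×10⁴ s ÷ 60.00 = 465.0 minutes.

T ≈ 465.0 minutes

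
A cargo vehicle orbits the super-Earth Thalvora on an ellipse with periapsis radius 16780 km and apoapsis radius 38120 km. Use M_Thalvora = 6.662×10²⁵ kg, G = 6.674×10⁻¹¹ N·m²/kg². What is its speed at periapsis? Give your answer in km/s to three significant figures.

v ≈ 19.2 km/s

μ = GM = 6.674×10⁻¹¹ × 6.662×10²⁵ = 4.446×10¹⁵ m³/s².
Semi-major axis a = (r_p + r_a)/2 = 27450 km = 2.745×10⁷ m.
Vis-viva: v² = μ(2/r − 1/a) = 4.446×10¹⁵ × (1.192×10⁻⁷ − 3.643×10⁻⁸) = 3.680×10⁸ m²/s².
v = 19180 m/s = 19.18 km/s.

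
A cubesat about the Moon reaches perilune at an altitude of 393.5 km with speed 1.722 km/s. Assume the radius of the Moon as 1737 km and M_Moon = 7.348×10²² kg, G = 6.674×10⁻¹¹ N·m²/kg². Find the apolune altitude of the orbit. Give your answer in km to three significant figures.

apolune altitude ≈ 2120 km

μ = GM = 6.674×10⁻¹¹ × 7.348×10²² = 4.904×10¹² m³/s².
r_p = 1737 + 393.5 = 2130.5 km = 2.130×10⁶ m.
Specific energy ε = v²/2 − μ/r = -8.192×10⁵ J/kg, so a = −μ/(2ε) = 2.993×10⁶ m.
The apsides satisfy r_p + r_a = 2a, so the apolune radius is 2a − r_p = 3.856×10⁶ m = 3856.0 km.
Apolune altitude = 3856.0 − 1737 = 2119.0 km.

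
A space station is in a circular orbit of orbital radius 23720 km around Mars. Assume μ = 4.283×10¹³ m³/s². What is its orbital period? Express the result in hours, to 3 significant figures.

T ≈ 30.8 hours

r = 23720 km = 2.372×10⁷ m.
Kepler's third law: T = 2π√(r³/μ) = 2π√((2.372×10⁷)³ / 4.283×10¹³).
r³/μ = 3.116×10⁸ s², so T = 2π × 1.765×10⁴ = 1.109×10⁵ s.
Converting: 1.109×10⁵ s ÷ 3600 = 30.81 hours.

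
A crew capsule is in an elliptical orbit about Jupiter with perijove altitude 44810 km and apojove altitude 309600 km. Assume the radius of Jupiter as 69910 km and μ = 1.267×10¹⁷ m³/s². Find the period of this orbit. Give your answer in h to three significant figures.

r_p = 69910 + 44810 = 114720 km = 1.1472×10⁸ m.
r_a = 69910 + 309600 = 379510 km = 3.7951×10⁸ m.
Semi-major axis a = (r_p + r_a)/2 = (1.1472×10⁵ + 3.7951×10⁵)/2 = 2.4712×10⁵ km = 2.471×10⁸ m.
By Kepler's third law T = 2π√(a³/μ) = 2π × 1.091×10⁴ = 6.857×10⁴ s.
= 19.05 h.

T ≈ 19.0 h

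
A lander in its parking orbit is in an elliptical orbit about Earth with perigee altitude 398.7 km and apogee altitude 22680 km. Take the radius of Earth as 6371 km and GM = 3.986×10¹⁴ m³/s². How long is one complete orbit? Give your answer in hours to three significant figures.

r_p = 6371 + 398.7 = 6769.7 km = 6.7697×10⁶ m.
r_a = 6371 + 22680 = 29051 km = 2.9051×10⁷ m.
Semi-major axis a = (r_p + r_a)/2 = (6769.7 + 29051)/2 = 17910 km = 1.791×10⁷ m.
By Kepler's third law T = 2π√(a³/μ) = 2π × 3.797×10³ = 2.385×10⁴ s.
= 6.626 hours.

T ≈ 6.63 hours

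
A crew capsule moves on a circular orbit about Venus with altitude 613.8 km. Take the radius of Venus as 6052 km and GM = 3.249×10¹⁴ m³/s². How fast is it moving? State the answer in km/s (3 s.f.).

r = 6052 + 613.8 = 6665.8 km = 6.6658×10⁶ m.
For a circular orbit v = √(μ/r) = √(3.249×10¹⁴ / 6.666×10⁶) = √(4.874×10⁷) = 6981 m/s.
That is 6.981 km/s.

v ≈ 6.98 km/s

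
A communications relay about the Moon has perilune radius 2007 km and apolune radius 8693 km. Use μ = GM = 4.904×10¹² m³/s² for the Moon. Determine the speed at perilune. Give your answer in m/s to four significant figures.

Semi-major axis a = (r_p + r_a)/2 = 5350.0 km = 5.350×10⁶ m.
Vis-viva: v² = μ(2/r − 1/a) = 4.904×10¹² × (9.965×10⁻⁷ − 1.869×10⁻⁷) = 3.970×10⁶ m²/s².
v = 1993 m/s.

v ≈ 1993 m/s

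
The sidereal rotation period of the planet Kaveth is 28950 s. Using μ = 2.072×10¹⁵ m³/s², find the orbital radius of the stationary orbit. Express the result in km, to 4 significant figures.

r_sync ≈ 35300 km

A synchronous orbit has period T, so by Kepler's third law a = (μT²/4π²)^(1/3).
μT²/4π² = 2.072×10¹⁵ × (2.895×10⁴)² / 39.48 = 4.399×10²² m³.
a = 3.530×10⁷ m = 35300 km.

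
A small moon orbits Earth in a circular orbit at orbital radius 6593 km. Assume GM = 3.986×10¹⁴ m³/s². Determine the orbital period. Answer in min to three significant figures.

r = 6593 km = 6.593×10⁶ m.
Kepler's third law: T = 2π√(r³/μ) = 2π√((6.593×10⁶)³ / 3.986×10¹⁴).
r³/μ = 7.190×10⁵ s², so T = 2π × 8.479×10² = 5.328×10³ s.
Converting: 5.328×10³ s ÷ 60.00 = 88.79 min.

T ≈ 88.8 min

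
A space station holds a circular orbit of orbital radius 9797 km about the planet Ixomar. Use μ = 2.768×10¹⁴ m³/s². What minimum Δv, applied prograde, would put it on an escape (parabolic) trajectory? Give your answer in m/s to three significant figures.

r = 9797 km = 9.797×10⁶ m.
Circular speed v_c = √(μ/r) = 5315 m/s.
Escape speed v_esc = √(2μ/r) = √2 × v_c = 7517 m/s.
Δv = v_esc − v_c = 2202 m/s.

Δv ≈ 2200 m/s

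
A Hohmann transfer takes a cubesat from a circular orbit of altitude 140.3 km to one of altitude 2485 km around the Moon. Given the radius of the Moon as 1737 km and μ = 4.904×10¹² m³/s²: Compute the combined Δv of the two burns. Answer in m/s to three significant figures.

Δv_total ≈ 518 m/s

r₁ = 1737 + 140.3 = 1877.3 km = 1.8773×10⁶ m.
r₂ = 1737 + 2485 = 4222.0 km = 4.2220×10⁶ m.
Transfer ellipse a_t = (r₁ + r₂)/2 = 3.050×10⁶ m.
At r₁: circular v_c1 = √(μ/r₁) = 1616 m/s; transfer-perilune v_p = √[μ(2/r₁ − 1/a_t)] = 1902 m/s.
Δv₁ = v_p − v_c1 = 285.5 m/s.
At r₂: circular v_c2 = √(μ/r₂) = 1078 m/s; transfer-apolune v_a = √[μ(2/r₂ − 1/a_t)] = 845.6 m/s.
Δv₂ = v_c2 − v_a = 232.2 m/s.
Total Δv = Δv₁ + Δv₂ = 517.6 m/s.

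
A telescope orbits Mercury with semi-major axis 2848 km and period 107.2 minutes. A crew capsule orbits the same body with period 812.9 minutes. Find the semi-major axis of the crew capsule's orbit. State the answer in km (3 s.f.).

a₂ ≈ 11000 km

Kepler's third law: a³ ∝ T², so a₂ = a₁ (T₂/T₁)^(2/3).
T₂/T₁ = 7.583, (T₂/T₁)^(2/3) = 3.860.
a₂ = 2848 × 3.860 = 10990 km.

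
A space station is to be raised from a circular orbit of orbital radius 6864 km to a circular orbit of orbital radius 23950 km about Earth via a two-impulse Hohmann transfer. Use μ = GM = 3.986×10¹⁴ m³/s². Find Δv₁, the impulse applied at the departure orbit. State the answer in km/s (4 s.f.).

Δv ≈ 1.881 km/s

r₁ = 6864 km = 6.864×10⁶ m.
r₂ = 23950 km = 2.395×10⁷ m.
Transfer ellipse a_t = (r₁ + r₂)/2 = 1.541×10⁷ m.
At r₁: circular v_c1 = √(μ/r₁) = 7620 m/s; transfer-perigee v_p = √[μ(2/r₁ − 1/a_t)] = 9501 m/s.
Δv₁ = v_p − v_c1 = 1881 m/s.
= 1.881 km/s.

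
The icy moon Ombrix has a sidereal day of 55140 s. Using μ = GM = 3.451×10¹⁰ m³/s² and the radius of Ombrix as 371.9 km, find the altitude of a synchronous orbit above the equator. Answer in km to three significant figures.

h_sync ≈ 1010 km

A synchronous orbit has period T, so by Kepler's third law a = (μT²/4π²)^(1/3).
μT²/4π² = 3.451×10¹⁰ × (5.514×10⁴)² / 39.48 = 2.658×10¹⁸ m³.
a = 1.385×10⁶ m = 1385.2 km.
Altitude h = a − R = 1385.2 − 371.9 = 1013.3 km.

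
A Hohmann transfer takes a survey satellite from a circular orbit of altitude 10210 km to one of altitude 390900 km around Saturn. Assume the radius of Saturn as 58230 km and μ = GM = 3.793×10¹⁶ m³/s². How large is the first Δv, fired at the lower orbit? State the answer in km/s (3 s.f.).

r₁ = 58230 + 10210 = 68440 km = 6.8440×10⁷ m.
r₂ = 58230 + 390900 = 449130 km = 4.4913×10⁸ m.
Transfer ellipse a_t = (r₁ + r₂)/2 = 2.588×10⁸ m.
At r₁: circular v_c1 = √(μ/r₁) = 23540 m/s; transfer-perikrone v_p = √[μ(2/r₁ − 1/a_t)] = 31010 m/s.
Δv₁ = v_p − v_c1 = 7472 m/s.
= 7.472 km/s.

Δv ≈ 7.47 km/s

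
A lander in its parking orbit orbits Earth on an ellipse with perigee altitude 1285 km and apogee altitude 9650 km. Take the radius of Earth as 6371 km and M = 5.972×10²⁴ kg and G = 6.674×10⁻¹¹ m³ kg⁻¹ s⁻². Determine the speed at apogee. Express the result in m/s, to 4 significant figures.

v ≈ 4011 m/s

μ = GM = 6.674×10⁻¹¹ × 5.972×10²⁴ = 3.986×10¹⁴ m³/s².
r_p = 6371 + 1285 = 7656.0 km = 7.6560×10⁶ m.
r_a = 6371 + 9650 = 16021 km = 1.6021×10⁷ m.
Semi-major axis a = (r_p + r_a)/2 = 11838 km = 1.184×10⁷ m.
Vis-viva: v² = μ(2/r − 1/a) = 3.986×10¹⁴ × (1.248×10⁻⁷ − 8.447×10⁻⁸) = 1.609×10⁷ m²/s².
v = 4011 m/s.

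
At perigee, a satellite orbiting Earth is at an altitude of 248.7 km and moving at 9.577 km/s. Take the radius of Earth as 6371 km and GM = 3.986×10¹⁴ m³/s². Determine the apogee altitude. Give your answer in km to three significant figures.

apogee altitude ≈ 14800 km

r_p = 6371 + 248.7 = 6619.7 km = 6.620×10⁶ m.
Specific energy ε = v²/2 − μ/r = -1.435×10⁷ J/kg, so a = −μ/(2ε) = 1.388×10⁷ m.
The apsides satisfy r_p + r_a = 2a, so the apogee radius is 2a − r_p = 2.115×10⁷ m = 21148 km.
Apogee altitude = 21148 − 6371 = 14777 km.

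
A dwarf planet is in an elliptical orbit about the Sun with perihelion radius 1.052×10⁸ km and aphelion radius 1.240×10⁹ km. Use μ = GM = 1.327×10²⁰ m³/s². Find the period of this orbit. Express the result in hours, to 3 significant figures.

Semi-major axis a = (r_p + r_a)/2 = (1.0520×10⁸ + 1.2400×10⁹)/2 = 6.7260×10⁸ km = 6.726×10¹¹ m.
By Kepler's third law T = 2π√(a³/μ) = 2π × 4.789×10⁷ = 3.009×10⁸ s.
= 83580 hours.

T ≈ 83600 hours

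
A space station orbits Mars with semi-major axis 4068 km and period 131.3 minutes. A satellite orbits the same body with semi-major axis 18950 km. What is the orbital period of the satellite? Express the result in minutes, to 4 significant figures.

T₂ ≈ 1320 minutes

Kepler's third law: T² ∝ a³, so T₂ = T₁ (a₂/a₁)^(3/2).
a₂/a₁ = 4.658, (a₂/a₁)^(3/2) = 10.05.
T₂ = 131.3 × 10.05 = 1320 minutes.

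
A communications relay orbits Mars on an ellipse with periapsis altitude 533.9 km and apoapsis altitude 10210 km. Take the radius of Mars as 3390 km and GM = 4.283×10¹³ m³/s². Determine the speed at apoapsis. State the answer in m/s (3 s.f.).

v ≈ 1190 m/s

r_p = 3390 + 533.9 = 3923.9 km = 3.9239×10⁶ m.
r_a = 3390 + 10210 = 13600 km = 1.3600×10⁷ m.
Semi-major axis a = (r_p + r_a)/2 = 8762.0 km = 8.762×10⁶ m.
Vis-viva: v² = μ(2/r − 1/a) = 4.283×10¹³ × (1.471×10⁻⁷ − 1.141×10⁻⁷) = 1.410×10⁶ m²/s².
v = 1188 m/s.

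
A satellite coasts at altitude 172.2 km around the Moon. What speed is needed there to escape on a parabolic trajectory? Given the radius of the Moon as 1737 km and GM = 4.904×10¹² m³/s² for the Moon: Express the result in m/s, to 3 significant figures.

v_esc ≈ 2270 m/s

r = 1737 + 172.2 = 1909.2 km = 1.9092×10⁶ m.
Escape speed v_esc = √(2μ/r) = √(2 × 4.904×10¹² / 1.909×10⁶) = √(5.137×10⁶) = 2267 m/s.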